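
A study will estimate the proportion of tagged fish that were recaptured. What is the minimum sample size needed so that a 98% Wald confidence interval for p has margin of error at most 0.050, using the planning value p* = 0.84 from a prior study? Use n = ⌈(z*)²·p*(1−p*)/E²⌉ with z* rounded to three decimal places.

n = 291

For 98% confidence, z* = 2.326.
p*(1−p*) = 0.84·0.16 = 0.1344.
Required n before rounding: 5.410276 × 0.1344 / 0.050² = 290.856.
Rounding up, n = 291.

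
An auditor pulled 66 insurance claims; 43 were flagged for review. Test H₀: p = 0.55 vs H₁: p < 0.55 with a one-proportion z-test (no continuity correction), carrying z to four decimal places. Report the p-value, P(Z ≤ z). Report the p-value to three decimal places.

p-value = 0.951

p̂ = 43/66 = 0.65152.
SE₀ = √(0.55·0.45/66) = 0.061237.
z = (p̂ − p₀)/SE = (43/66 − 0.55)/0.061237 ≈ 1.6577.
From the standard normal, P(Z ≤ z) = 0.951.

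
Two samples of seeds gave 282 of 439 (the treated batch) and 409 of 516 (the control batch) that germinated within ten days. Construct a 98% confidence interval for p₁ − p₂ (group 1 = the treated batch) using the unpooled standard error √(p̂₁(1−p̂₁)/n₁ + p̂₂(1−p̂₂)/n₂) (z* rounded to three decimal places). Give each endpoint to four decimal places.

(-0.2178, -0.0828)

p̂₁ = 282/439 = 0.64237, p̂₂ = 409/516 = 0.79264; p̂₁ − p̂₂ = -0.15027.
SE = √(0.000523305 + 0.000318536) = √0.000841841 = 0.029014.
For 98% confidence, z* = 2.326. Margin = 2.326·0.029014 = 0.06749.
CI: -0.15027 ± 0.06749 = (-0.2178, -0.0828).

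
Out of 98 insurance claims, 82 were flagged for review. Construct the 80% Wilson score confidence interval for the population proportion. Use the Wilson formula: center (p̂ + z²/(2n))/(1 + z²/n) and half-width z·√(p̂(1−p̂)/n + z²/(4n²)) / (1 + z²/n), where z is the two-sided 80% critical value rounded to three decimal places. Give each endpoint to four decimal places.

(0.7834, 0.8790)

p̂ = 82/98 = 0.83673; z = 1.282, so z² = 1.643524.
Denominator 1 + z²/n = 1 + 1.643524/98 = 1.016771.
Center = (0.83673 + 0.008385)/1.016771 = 0.83118.
Radicand: p̂(1−p̂)/n + z²/(4n²) = 0.001393977 + 0.000042782 = 0.001436759.
Half-width = 1.282·√0.001436759/1.016771 = 0.04779.
Interval: 0.83118 ± 0.04779 → (0.7834, 0.8790).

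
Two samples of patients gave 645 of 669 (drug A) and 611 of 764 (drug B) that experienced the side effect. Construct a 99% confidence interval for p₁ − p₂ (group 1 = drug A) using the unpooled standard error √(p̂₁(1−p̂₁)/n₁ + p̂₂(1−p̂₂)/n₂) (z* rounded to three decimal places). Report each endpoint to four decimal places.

(0.1227, 0.2060)

p̂₁ = 645/669 = 0.96413, p̂₂ = 611/764 = 0.79974; p̂₁ − p̂₂ = 0.16439.
SE = √(0.000051700 + 0.000209630) = √0.000261330 = 0.016166.
z* = 2.576 at the 99% level. Margin of error = 0.04164.
Interval: 0.16439 ± 0.04164 → (0.1227, 0.2060).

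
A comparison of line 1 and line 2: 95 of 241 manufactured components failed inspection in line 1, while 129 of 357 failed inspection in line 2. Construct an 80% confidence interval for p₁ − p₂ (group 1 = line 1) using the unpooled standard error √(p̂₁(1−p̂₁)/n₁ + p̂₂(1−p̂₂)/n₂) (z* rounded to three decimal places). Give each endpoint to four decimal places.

p̂₁ = 0.39419, p̂₂ = 0.36134, so the observed difference is 0.03285.
SE = √(0.000990890 + 0.000646428) = √0.001637318 = 0.040464.
For 80% confidence, z* = 1.282. Margin = 1.282·0.040464 = 0.05187.
Interval: 0.03285 ± 0.05187 → (-0.0190, 0.0847).

(-0.0190, 0.0847)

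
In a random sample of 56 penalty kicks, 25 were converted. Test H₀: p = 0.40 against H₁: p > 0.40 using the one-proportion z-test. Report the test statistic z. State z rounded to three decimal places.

z = 0.709

The sample proportion is 25/56 = 0.44643.
Under H₀, SE = √(p₀(1−p₀)/n) = √(0.40·0.60/56) = √0.004285714 = 0.065465.
z = (0.44643 − 0.40)/0.065465 = 0.04643/0.065465 = 0.709.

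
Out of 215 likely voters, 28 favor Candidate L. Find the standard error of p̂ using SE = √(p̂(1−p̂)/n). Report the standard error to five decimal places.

SE = 0.02295

With x = 28 successes in n = 215, p̂ = 0.13023.
p̂(1−p̂) = 0.113270.
SE = √(0.113270/215) = 0.02295.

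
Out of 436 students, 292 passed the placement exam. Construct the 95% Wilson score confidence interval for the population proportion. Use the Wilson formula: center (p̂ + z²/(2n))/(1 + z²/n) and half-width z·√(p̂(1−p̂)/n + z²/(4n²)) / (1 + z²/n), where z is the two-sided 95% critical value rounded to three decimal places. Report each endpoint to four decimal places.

Here p̂ = 292/436 = 0.66972 and z = 1.960 (z² = 3.841600).
1 + z²/n = 1.008811.
Adjusted center: (0.66972 + z²/(2n))/1.008811 = 0.66824.
Radicand: p̂(1−p̂)/n + z²/(4n²) = 0.000507325 + 0.000005052 = 0.000512377.
Half-width = z·√(radicand)/denom = 1.960·0.022636/1.008811 = 0.04398.
So the interval runs from 0.6243 to 0.7122.

(0.6243, 0.7122)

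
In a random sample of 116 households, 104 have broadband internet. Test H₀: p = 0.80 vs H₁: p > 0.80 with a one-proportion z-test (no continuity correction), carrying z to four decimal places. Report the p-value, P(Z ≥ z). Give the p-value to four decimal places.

p̂ = 104/116 = 0.89655.
Null standard error: √(0.80·0.20/116) = √0.001379310 = 0.037139.
z = (p̂ − p₀)/SE = (104/116 − 0.80)/0.037139 ≈ 2.5997.
From the standard normal, P(Z ≥ z) = 0.0047.

p-value = 0.0047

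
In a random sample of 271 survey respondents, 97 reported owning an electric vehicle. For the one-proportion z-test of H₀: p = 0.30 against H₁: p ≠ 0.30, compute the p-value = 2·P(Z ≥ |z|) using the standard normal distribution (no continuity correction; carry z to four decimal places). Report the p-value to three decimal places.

The sample proportion is 97/271 = 0.35793.
Null standard error: √(0.30·0.70/271) = √0.000774908 = 0.027837.
Test statistic (full precision, shown to 4 dp): z = (97/271 − 0.30)/SE₀ ≈ 2.0812.
From the standard normal, 2·P(Z ≥ |z|) = 0.037.

p-value = 0.037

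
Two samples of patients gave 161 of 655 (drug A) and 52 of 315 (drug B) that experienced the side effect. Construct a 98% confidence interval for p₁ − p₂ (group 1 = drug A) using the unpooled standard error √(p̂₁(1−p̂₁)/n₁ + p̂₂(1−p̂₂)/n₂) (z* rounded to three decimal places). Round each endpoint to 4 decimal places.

p̂₁ = 161/655 = 0.24580, p̂₂ = 52/315 = 0.16508; p̂₁ − p̂₂ = 0.08072.
Unpooled SE = √(p̂₁(1−p̂₁)/n₁ + p̂₂(1−p̂₂)/n₂) = √(0.000283028 + 0.000437550) = 0.026844.
z* = 2.326 at the 98% level. Margin of error = 0.06244.
Interval: 0.08072 ± 0.06244 → (0.0183, 0.1432).

(0.0183, 0.1432)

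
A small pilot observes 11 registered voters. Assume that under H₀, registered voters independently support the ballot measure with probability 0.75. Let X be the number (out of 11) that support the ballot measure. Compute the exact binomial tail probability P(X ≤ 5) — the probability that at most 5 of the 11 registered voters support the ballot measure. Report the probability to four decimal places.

X ~ Binomial(n=11, p=0.75).
P(X ≤ 5) = Σ_{j=0}^{5} C(11,j)·0.75^j·0.25^{11−j}.
= 0.000000 + 0.000008 + 0.000118 + 0.001062 + 0.006373 + 0.026766 = 0.0343.

P = 0.0343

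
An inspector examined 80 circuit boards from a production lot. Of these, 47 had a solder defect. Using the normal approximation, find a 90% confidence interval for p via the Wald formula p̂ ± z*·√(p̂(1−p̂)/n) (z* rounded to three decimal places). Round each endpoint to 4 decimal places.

Sample proportion p̂ = 47/80 = 0.58750.
SE(p̂) = √(0.58750·0.41250/80) = 0.055039.
For 90% confidence, z* = 1.645.
Margin of error: 1.645 × 0.055039 = 0.09054.
CI: 0.58750 ± 0.09054 = (0.4970, 0.6780).

(0.4970, 0.6780)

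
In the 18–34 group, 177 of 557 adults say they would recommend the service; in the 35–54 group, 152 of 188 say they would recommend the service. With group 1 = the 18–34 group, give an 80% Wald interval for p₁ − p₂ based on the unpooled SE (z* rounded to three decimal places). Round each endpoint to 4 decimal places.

(-0.5354, -0.4461)

p̂₁ = 0.31777, p̂₂ = 0.80851, so the observed difference is -0.49074.
SE = √(0.000389217 + 0.000823517) = √0.001212734 = 0.034824.
z* = 1.282 at the 80% level. Margin = 1.282·0.034824 = 0.04464.
Interval: -0.49074 ± 0.04464 → (-0.5354, -0.4461).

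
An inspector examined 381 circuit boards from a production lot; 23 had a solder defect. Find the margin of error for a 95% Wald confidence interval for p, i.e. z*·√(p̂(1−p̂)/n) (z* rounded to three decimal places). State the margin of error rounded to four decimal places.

ME = 0.0239

Sample proportion p̂ = 23/381 = 0.06037.
Standard error of p̂: √(0.056723/381) = √0.000148880 = 0.012202.
z* = 1.960 at the 95% level.
Margin of error = z*·SE = 1.960 × 0.012202 = 0.0239.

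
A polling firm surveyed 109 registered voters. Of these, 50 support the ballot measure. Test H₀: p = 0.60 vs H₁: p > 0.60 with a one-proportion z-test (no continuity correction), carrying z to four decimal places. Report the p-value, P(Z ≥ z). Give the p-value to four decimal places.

p-value = 0.9987

The sample proportion is 50/109 = 0.45872.
SE₀ = √(0.60·0.40/109) = 0.046924.
Test statistic (full precision, shown to 4 dp): z = (50/109 − 0.60)/SE₀ ≈ -3.0109.
From the standard normal, P(Z ≥ z) = 0.9987.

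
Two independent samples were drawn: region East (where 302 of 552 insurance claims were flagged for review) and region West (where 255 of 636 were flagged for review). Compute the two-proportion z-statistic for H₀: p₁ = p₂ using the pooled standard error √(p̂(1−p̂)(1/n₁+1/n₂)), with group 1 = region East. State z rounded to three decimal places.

Sample proportions: p̂₁ = 302/552 = 0.54710 and p̂₂ = 255/636 = 0.40094.
Pooled p̂ = (302+255)/(552+636) = 557/1188 = 0.46886.
Pooled SE = √[0.2490300·0.00338392] ≈ 0.029029.
z = (p̂₁ − p̂₂)/SE = (0.54710 − 0.40094)/0.029029 = 0.14616/0.029029 = 5.035.

z = 5.035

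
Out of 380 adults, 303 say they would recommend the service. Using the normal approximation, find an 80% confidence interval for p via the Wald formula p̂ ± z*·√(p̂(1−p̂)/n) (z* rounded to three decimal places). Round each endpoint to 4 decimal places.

Sample proportion p̂ = 303/380 = 0.79737.
SE(p̂) = √(0.79737·0.20263/380) = 0.020620.
z* = 1.282 at the 80% level.
Margin = 1.282·0.020620 = 0.02643.
So the interval runs from 0.7709 to 0.8238.

(0.7709, 0.8238)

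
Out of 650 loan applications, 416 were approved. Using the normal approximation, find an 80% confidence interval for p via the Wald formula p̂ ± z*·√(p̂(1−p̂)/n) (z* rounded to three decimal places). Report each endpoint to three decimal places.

With x = 416 successes in n = 650, p̂ = 0.64000.
Standard error of p̂: √(0.230400/650) = √0.000354462 = 0.018827.
z* = 1.282 at the 80% level.
Margin = 1.282·0.018827 = 0.02414.
So the interval runs from 0.616 to 0.664.

(0.616, 0.664)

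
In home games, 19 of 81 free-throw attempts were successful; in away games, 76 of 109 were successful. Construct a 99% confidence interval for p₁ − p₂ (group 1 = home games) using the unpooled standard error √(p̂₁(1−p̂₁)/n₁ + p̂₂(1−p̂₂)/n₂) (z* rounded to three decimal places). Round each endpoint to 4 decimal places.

p̂₁ = 0.23457, p̂₂ = 0.69725, so the observed difference is -0.46268.
SE = √(0.002216615 + 0.001936636) = √0.004153251 = 0.064446.
The 99% critical value is z* = 2.576. Margin of error = 0.16601.
Interval: -0.46268 ± 0.16601 → (-0.6287, -0.2967).

(-0.6287, -0.2967)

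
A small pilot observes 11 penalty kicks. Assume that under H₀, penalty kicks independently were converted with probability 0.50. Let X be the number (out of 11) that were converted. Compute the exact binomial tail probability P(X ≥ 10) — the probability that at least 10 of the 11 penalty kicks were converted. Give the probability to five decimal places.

X is binomial with n = 11 and p = 0.50.
P(X ≥ 10) = C(11,10)·0.50^10·0.50^1 + C(11,11)·0.50^11·0.50^0.
= 0.005371 + 0.000488 = 0.00586.

P = 0.00586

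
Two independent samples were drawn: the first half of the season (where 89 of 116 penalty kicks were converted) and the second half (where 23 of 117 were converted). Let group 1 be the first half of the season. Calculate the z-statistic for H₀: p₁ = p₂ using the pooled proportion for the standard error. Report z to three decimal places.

p̂₁ = 89/116 = 0.76724, p̂₂ = 23/117 = 0.19658.
Pooled p̂ = (89+23)/(116+117) = 112/233 = 0.48069.
SE = √[p̂(1−p̂)(1/n₁+1/n₂)] = √[0.48069·0.51931·(1/116+1/117)] ≈ 0.065464.
z = (p̂₁ − p̂₂)/SE = (0.76724 − 0.19658)/0.065464 = 0.57066/0.065464 = 8.717.

z = 8.717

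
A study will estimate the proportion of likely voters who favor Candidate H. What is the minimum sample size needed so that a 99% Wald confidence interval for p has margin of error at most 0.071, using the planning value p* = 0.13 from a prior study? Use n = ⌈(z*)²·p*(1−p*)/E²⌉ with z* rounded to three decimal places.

n = 149

The 99% critical value is z* = 2.576.
p*(1−p*) = 0.13·0.87 = 0.1131.
Required n before rounding: 6.635776 × 0.1131 / 0.071² = 148.880.
⌈148.880⌉ = 149.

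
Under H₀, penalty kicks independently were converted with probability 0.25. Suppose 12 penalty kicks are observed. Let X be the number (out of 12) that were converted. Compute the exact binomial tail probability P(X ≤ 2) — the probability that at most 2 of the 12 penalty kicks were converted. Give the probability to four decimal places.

X is binomial with n = 12 and p = 0.25.
P(X ≤ 2) = C(12,0)·0.25^0·0.75^12 + C(12,1)·0.25^1·0.75^11 + C(12,2)·0.25^2·0.75^10.
= 0.031676 + 0.126705 + 0.232293 = 0.3907.

P = 0.3907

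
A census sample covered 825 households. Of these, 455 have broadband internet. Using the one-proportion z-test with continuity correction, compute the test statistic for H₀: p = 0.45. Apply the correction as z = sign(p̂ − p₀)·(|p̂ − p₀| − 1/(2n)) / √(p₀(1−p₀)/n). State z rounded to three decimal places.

z = 5.826

The sample proportion is 455/825 = 0.55152. p̂ − p₀ = 0.101515.
Continuity correction 1/(2n) = 1/1650 = 0.000606.
Corrected numerator: |0.101515| − 0.000606 = 0.100909.
Under H₀, SE = √(p₀(1−p₀)/n) = √(0.45·0.55/825) = √0.000300000 = 0.017321.
z = (+)0.100909/0.017321 = 5.826.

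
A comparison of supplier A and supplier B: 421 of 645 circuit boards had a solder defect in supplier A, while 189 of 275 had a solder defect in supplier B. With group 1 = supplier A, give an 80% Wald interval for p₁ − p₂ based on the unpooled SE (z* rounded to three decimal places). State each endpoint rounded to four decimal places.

(-0.0777, 0.0086)

p̂₁ = 421/645 = 0.65271, p̂₂ = 189/275 = 0.68727; p̂₁ − p̂₂ = -0.03456.
Unpooled SE = √(p̂₁(1−p̂₁)/n₁ + p̂₂(1−p̂₂)/n₂) = √(0.000351440 + 0.000781560) = 0.033660.
z* = 1.282 at the 80% level. Margin of error = 0.04315.
CI: -0.03456 ± 0.04315 = (-0.0777, 0.0086).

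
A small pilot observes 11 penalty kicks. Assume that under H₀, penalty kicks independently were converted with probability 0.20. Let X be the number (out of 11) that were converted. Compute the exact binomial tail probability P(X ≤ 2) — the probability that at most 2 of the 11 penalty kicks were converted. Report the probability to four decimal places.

P = 0.6174

X ~ Binomial(n=11, p=0.20).
P(X ≤ 2) = C(11,0)·0.20^0·0.80^11 + C(11,1)·0.20^1·0.80^10 + C(11,2)·0.20^2·0.80^9.
= 0.085899 + 0.236223 + 0.295279 = 0.6174.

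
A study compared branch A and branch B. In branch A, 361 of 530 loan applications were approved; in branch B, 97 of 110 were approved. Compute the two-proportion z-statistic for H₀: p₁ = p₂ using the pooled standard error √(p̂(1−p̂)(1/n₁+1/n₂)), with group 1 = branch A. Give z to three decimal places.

z = -4.246

Sample proportions: p̂₁ = 361/530 = 0.68113 and p̂₂ = 97/110 = 0.88182.
Pooled p̂ = (361+97)/(530+110) = 458/640 = 0.71562.
Pooled SE = √[0.2035059·0.01097770] ≈ 0.047265.
z = (p̂₁ − p̂₂)/SE = (0.68113 − 0.88182)/0.047265 = -0.20069/0.047265 = -4.246.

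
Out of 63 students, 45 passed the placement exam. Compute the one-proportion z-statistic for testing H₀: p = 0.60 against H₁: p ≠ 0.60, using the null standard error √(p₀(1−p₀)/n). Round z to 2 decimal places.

z = 1.85

Sample proportion p̂ = 45/63 = 0.71429.
Null standard error: √(0.60·0.40/63) = √0.003809524 = 0.061721.
Test statistic: z = 0.11429/0.061721 = 1.85.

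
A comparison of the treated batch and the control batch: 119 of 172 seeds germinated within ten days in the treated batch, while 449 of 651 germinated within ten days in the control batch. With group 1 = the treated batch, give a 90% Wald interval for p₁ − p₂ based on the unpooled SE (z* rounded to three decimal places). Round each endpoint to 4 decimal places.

(-0.0630, 0.0673)

p̂₁ = 0.69186, p̂₂ = 0.68971, so the observed difference is 0.00215.
Unpooled SE = √(p̂₁(1−p̂₁)/n₁ + p̂₂(1−p̂₂)/n₂) = √(0.001239474 + 0.000328742) = 0.039601.
For 90% confidence, z* = 1.645. Margin of error = 0.06514.
So the interval runs from -0.0630 to 0.0673.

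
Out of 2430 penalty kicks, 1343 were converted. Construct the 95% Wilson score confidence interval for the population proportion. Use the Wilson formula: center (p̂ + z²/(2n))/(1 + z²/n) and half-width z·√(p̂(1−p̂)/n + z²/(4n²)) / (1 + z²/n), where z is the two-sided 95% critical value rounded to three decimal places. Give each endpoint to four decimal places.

(0.5328, 0.5723)

p̂ = 1343/2430 = 0.55267; z = 1.960, so z² = 3.841600.
1 + z²/n = 1.001581.
Adjusted center: (0.55267 + z²/(2n))/1.001581 = 0.55259.
Radicand: p̂(1−p̂)/n + z²/(4n²) = 0.000101739 + 0.000000163 = 0.000101902.
Half-width = z·√(radicand)/denom = 1.960·0.010095/1.001581 = 0.01975.
CI: 0.55259 ± 0.01975 = (0.5328, 0.5723).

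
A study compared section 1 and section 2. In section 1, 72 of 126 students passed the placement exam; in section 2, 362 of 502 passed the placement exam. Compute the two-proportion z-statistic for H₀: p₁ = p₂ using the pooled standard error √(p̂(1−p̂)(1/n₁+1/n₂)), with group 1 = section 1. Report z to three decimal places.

z = -3.251

p̂₁ = 72/126 = 0.57143, p̂₂ = 362/502 = 0.72112.
Pooling: p̂ = 434/628 = 0.69108.
SE = √[p̂(1−p̂)(1/n₁+1/n₂)] = √[0.69108·0.30892·(1/126+1/502)] ≈ 0.046039.
z = (p̂₁ − p̂₂)/SE = (0.57143 − 0.72112)/0.046039 = -0.14969/0.046039 = -3.251.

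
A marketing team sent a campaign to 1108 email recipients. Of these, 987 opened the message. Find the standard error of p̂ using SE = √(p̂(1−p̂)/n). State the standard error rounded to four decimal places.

SE = 0.0094

Sample proportion p̂ = 987/1108 = 0.89079.
p̂(1−p̂) = 0.89079·0.10921 = 0.097283.
SE = √(0.097283/1108) = √0.000087801 = 0.0094.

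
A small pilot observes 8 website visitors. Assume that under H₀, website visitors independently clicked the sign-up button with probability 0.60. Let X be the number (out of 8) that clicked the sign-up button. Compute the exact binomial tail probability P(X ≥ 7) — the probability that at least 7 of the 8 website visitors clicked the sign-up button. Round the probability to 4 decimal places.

P = 0.1064

X is binomial with n = 8 and p = 0.60.
P(X ≥ 7) = C(8,7)·0.60^7·0.40^1 + C(8,8)·0.60^8·0.40^0.
= 0.089580 + 0.016796 = 0.1064.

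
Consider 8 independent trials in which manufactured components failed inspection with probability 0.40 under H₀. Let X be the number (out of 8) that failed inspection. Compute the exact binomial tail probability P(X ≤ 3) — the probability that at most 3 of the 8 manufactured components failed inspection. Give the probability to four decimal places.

P = 0.5941

X is binomial with n = 8 and p = 0.40.
P(X ≤ 3) = C(8,0)·0.40^0·0.60^8 + C(8,1)·0.40^1·0.60^7 + C(8,2)·0.40^2·0.60^6 + C(8,3)·0.40^3·0.60^5.
= 0.016796 + 0.089580 + 0.209019 + 0.278692 = 0.5941.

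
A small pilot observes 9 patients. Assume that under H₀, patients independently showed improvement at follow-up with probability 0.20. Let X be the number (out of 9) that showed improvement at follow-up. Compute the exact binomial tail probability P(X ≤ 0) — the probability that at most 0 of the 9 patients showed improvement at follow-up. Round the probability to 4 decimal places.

P = 0.1342

X is binomial with n = 9 and p = 0.20.
P(X ≤ 0) = C(9,0)·0.20^0·0.80^9.
= 0.134218 = 0.1342.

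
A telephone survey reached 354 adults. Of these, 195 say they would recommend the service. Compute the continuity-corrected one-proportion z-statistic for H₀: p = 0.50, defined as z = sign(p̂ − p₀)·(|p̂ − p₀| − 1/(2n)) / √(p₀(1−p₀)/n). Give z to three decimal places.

The sample proportion is 195/354 = 0.55085. p̂ − p₀ = 0.050847.
1/(2n) = 0.001412.
Corrected numerator: |0.050847| − 0.001412 = 0.049435.
Null standard error: √(0.50·0.50/354) = √0.000706215 = 0.026575.
z = (+)0.049435/0.026575 = 1.860.

z = 1.860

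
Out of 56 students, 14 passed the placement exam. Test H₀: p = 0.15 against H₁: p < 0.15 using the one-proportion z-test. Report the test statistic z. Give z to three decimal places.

p̂ = 14/56 = 0.25000.
SE₀ = √(0.15·0.85/56) = 0.047716.
Test statistic: z = 0.10000/0.047716 = 2.096.

z = 2.096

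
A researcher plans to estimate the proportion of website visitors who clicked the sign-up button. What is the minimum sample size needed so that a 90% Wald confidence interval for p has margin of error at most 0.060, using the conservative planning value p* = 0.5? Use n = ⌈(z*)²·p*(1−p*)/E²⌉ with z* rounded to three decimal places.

The 90% critical value is z* = 1.645.
p*(1−p*) = 0.50·0.50 = 0.2500.
(z*)²·p*(1−p*)/E² = 2.706025·0.2500/0.003600 = 187.918.
Rounding up, n = 188.

n = 188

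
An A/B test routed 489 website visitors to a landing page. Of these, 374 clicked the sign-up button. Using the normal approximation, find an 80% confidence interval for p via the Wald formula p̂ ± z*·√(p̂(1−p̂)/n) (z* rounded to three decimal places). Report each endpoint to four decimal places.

Sample proportion p̂ = 374/489 = 0.76483.
Standard error of p̂: √(0.179867/489) = √0.000367826 = 0.019179.
The 80% critical value is z* = 1.282.
Margin = 1.282·0.019179 = 0.02459.
So the interval runs from 0.7402 to 0.7894.

(0.7402, 0.7894)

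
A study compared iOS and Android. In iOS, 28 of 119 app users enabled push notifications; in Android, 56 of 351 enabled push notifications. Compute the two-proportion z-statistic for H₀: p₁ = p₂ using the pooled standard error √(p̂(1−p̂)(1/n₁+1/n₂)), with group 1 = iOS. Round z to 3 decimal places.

Sample proportions: p̂₁ = 28/119 = 0.23529 and p̂₂ = 56/351 = 0.15954.
Pooled p̂ = (28+56)/(119+351) = 84/470 = 0.17872.
SE = √[p̂(1−p̂)(1/n₁+1/n₂)] = √[0.17872·0.82128·(1/119+1/351)] ≈ 0.040640.
z = 0.07575/0.040640 = 1.864.

z = 1.864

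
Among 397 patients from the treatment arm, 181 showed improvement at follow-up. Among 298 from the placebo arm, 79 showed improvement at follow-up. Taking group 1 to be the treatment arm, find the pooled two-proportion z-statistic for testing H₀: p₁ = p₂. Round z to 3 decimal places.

z = 5.145

Sample proportions: p̂₁ = 181/397 = 0.45592 and p̂₂ = 79/298 = 0.26510.
Pooled p̂ = (181+79)/(397+298) = 260/695 = 0.37410.
Pooled SE = √[0.2341494·0.00587460] ≈ 0.037088.
z = (p̂₁ − p̂₂)/SE = (0.45592 − 0.26510)/0.037088 = 0.19082/0.037088 = 5.145.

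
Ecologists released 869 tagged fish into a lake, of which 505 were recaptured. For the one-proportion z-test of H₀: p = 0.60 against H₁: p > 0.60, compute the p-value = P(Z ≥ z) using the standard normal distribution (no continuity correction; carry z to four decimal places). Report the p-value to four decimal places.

p̂ = 505/869 = 0.58113.
SE₀ = √(0.60·0.40/869) = 0.016619.
z = (p̂ − p₀)/SE = (505/869 − 0.60)/0.016619 ≈ -1.1356.
p-value = P(Z ≥ z) with z = -1.1356 → 0.8719.

p-value = 0.8719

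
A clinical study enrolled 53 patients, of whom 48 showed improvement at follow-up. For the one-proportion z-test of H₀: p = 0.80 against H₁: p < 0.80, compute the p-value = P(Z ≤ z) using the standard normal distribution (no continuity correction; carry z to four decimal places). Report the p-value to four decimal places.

With x = 48 successes in n = 53, p̂ = 0.90566.
SE₀ = √(0.80·0.20/53) = 0.054944.
z = (p̂ − p₀)/SE = (48/53 − 0.80)/0.054944 ≈ 1.9230.
p-value = P(Z ≤ z) with z = 1.9230 → 0.9728.

p-value = 0.9728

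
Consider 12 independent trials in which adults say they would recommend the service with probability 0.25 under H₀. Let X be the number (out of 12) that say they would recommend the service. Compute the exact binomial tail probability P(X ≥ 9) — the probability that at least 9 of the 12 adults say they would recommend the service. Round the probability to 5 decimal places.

X is binomial with n = 12 and p = 0.25.
P(X ≥ 9) = C(12,9)·0.25^9·0.75^3 + C(12,10)·0.25^10·0.75^2 + C(12,11)·0.25^11·0.75^1 + C(12,12)·0.25^12·0.75^0.
= 0.000354 + 0.000035 + 0.000002 + 0.000000 = 0.00039.

P = 0.00039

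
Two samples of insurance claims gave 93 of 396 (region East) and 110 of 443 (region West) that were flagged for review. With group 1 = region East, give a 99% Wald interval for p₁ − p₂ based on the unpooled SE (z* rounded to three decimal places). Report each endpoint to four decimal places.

p̂₁ = 0.23485, p̂₂ = 0.24831, so the observed difference is -0.01346.
Unpooled SE = √(p̂₁(1−p̂₁)/n₁ + p̂₂(1−p̂₂)/n₂) = √(0.000453774 + 0.000421333) = 0.029582.
For 99% confidence, z* = 2.576. Margin = 2.576·0.029582 = 0.07620.
CI: -0.01346 ± 0.07620 = (-0.0897, 0.0627).

(-0.0897, 0.0627)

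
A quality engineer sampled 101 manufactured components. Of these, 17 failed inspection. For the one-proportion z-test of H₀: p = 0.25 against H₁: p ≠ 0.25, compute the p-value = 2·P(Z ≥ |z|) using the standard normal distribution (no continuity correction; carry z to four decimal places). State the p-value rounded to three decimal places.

p-value = 0.058

Sample proportion p̂ = 17/101 = 0.16832.
SE₀ = √(0.25·0.75/101) = 0.043086.
z = (p̂ − p₀)/SE = (17/101 − 0.25)/0.043086 ≈ -1.8958.
From the standard normal, 2·P(Z ≥ |z|) = 0.058.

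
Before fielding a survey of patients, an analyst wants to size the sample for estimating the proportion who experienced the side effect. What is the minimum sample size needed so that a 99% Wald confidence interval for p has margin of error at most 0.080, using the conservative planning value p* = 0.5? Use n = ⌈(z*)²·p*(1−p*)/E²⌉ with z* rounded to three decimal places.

z* = 2.576 at the 99% level.
p*(1−p*) = 0.2500.
(z*)²·p*(1−p*)/E² = 6.635776·0.2500/0.006400 = 259.210.
Rounding up, n = 260.

n = 260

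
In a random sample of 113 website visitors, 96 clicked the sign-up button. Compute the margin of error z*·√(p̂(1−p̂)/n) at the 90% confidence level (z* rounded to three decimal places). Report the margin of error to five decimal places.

p̂ = 96/113 = 0.84956.
Standard error of p̂: √(0.127810/113) = √0.001131058 = 0.033631.
For 90% confidence, z* = 1.645.
ME = 1.645·0.033631 = 0.05532.

ME = 0.05532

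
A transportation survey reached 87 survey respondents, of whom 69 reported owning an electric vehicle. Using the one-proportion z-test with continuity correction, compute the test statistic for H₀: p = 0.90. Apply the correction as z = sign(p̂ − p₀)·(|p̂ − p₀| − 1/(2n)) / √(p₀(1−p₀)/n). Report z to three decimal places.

z = -3.145

p̂ = 69/87 = 0.79310. p̂ − p₀ = -0.106897.
1/(2n) = 0.005747.
Corrected numerator: |-0.106897| − 0.005747 = 0.101150.
Null standard error: √(0.90·0.10/87) = √0.001034483 = 0.032163.
z = −0.101150/0.032163 = -3.145.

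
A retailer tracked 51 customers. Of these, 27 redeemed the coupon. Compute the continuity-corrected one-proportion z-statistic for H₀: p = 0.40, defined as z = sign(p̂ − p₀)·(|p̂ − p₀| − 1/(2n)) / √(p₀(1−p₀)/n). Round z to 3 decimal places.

p̂ = 27/51 = 0.52941. p̂ − p₀ = 0.129412.
Continuity correction 1/(2n) = 1/102 = 0.009804.
Corrected numerator: |0.129412| − 0.009804 = 0.119608.
SE₀ = √(0.40·0.60/51) = 0.068599.
z = +0.119608/0.068599 = 1.744.

z = 1.744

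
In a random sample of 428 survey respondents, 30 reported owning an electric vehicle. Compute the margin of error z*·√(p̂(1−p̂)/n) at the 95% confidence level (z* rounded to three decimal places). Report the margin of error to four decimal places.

p̂ = 30/428 = 0.07009.
SE(p̂) = √(0.07009·0.92991/428) = 0.012341.
The 95% critical value is z* = 1.960.
So ME = 0.0242.

ME = 0.0242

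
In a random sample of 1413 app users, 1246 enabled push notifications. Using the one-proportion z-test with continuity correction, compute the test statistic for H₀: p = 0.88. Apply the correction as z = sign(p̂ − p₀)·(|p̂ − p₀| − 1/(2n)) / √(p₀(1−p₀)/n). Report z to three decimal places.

z = 0.169

With x = 1246 successes in n = 1413, p̂ = 0.88181. p̂ − p₀ = 0.001812.
Continuity correction 1/(2n) = 1/2826 = 0.000354.
Corrected numerator: |0.001812| − 0.000354 = 0.001458.
Under H₀, SE = √(p₀(1−p₀)/n) = √(0.88·0.12/1413) = √0.000074735 = 0.008645.
z = +0.001458/0.008645 = 0.169.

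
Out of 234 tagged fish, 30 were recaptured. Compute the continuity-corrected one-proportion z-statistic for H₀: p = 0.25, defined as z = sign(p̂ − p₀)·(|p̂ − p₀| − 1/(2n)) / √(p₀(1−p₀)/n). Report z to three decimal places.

z = -4.227

The sample proportion is 30/234 = 0.12821. p̂ − p₀ = -0.121795.
1/(2n) = 0.002137.
Corrected numerator: |-0.121795| − 0.002137 = 0.119658.
Under H₀, SE = √(p₀(1−p₀)/n) = √(0.25·0.75/234) = √0.000801282 = 0.028307.
z = −0.119658/0.028307 = -4.227.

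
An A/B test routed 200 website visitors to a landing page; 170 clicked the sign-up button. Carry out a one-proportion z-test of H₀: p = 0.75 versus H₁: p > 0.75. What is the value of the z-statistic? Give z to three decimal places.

With x = 170 successes in n = 200, p̂ = 0.85000.
Null standard error: √(0.75·0.25/200) = √0.000937500 = 0.030619.
z = (0.85000 − 0.75)/0.030619 = 0.10000/0.030619 = 3.266.

z = 3.266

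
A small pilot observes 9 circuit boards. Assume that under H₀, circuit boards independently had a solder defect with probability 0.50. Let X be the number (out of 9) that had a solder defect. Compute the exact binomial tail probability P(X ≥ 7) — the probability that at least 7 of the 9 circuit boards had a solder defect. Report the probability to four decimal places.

X is binomial with n = 9 and p = 0.50.
P(X ≥ 7) = C(9,7)·0.50^7·0.50^2 + C(9,8)·0.50^8·0.50^1 + C(9,9)·0.50^9·0.50^0.
= 0.070312 + 0.017578 + 0.001953 = 0.0898.

P = 0.0898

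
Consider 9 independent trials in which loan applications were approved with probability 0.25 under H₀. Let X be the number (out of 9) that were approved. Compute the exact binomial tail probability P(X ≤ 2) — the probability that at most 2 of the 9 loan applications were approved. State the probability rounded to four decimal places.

P = 0.6007

X ~ Binomial(n=9, p=0.25).
P(X ≤ 2) = C(9,0)·0.25^0·0.75^9 + C(9,1)·0.25^1·0.75^8 + C(9,2)·0.25^2·0.75^7.
= 0.075085 + 0.225254 + 0.300339 = 0.6007.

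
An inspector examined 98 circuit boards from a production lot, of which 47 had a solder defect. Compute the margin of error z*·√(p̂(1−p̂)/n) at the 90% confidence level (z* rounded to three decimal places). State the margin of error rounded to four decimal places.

With x = 47 successes in n = 98, p̂ = 0.47959.
Standard error of p̂: √(0.249584/98) = √0.002546770 = 0.050466.
The 90% critical value is z* = 1.645.
ME = 1.645·0.050466 = 0.0830.

ME = 0.0830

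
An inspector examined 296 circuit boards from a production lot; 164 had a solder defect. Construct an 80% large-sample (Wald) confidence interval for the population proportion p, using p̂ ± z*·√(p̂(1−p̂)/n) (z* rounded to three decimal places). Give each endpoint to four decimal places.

(0.5170, 0.5911)

Sample proportion p̂ = 164/296 = 0.55405.
SE(p̂) = √(0.55405·0.44595/296) = 0.028892.
z* = 1.282 at the 80% level.
Margin of error: 1.282 × 0.028892 = 0.03704.
So the interval runs from 0.5170 to 0.5911.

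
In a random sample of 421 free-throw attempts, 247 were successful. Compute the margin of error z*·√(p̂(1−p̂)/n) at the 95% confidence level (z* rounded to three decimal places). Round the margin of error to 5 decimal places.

The sample proportion is 247/421 = 0.58670.
SE(p̂) = √(0.58670·0.41330/421) = 0.023999.
z* = 1.960 at the 95% level.
Margin of error = z*·SE = 1.960 × 0.023999 = 0.04704.

ME = 0.04704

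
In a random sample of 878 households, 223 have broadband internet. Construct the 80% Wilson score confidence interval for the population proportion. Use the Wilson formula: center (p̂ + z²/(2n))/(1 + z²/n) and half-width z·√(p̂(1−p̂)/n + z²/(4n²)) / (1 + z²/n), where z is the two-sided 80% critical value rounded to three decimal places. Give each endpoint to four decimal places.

Here p̂ = 223/878 = 0.25399 and z = 1.282 (z² = 1.643524).
1 + z²/n = 1.001872.
Adjusted center: (0.25399 + z²/(2n))/1.001872 = 0.25445.
Radicand: p̂(1−p̂)/n + z²/(4n²) = 0.000215806 + 0.000000533 = 0.000216339.
Half-width = 1.282·√0.000216339/1.001872 = 0.01882.
So the interval runs from 0.2356 to 0.2733.

(0.2356, 0.2733)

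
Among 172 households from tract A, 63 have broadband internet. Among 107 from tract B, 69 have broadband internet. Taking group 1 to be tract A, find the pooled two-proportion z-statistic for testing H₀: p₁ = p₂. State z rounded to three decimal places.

p̂₁ = 63/172 = 0.36628, p̂₂ = 69/107 = 0.64486.
Pooling: p̂ = 132/279 = 0.47312.
Pooled SE = √[0.2492774·0.01515975] ≈ 0.061473.
z = -0.27858/0.061473 = -4.532.

z = -4.532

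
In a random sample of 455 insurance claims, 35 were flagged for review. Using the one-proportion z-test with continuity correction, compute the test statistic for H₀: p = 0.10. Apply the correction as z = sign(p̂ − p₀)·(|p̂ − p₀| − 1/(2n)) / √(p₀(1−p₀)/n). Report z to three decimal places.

z = -1.563

p̂ = 35/455 = 0.07692. p̂ − p₀ = -0.023077.
Continuity correction 1/(2n) = 1/910 = 0.001099.
Corrected numerator: |-0.023077| − 0.001099 = 0.021978.
Null standard error: √(0.10·0.90/455) = √0.000197802 = 0.014064.
z = (−)0.021978/0.014064 = -1.563.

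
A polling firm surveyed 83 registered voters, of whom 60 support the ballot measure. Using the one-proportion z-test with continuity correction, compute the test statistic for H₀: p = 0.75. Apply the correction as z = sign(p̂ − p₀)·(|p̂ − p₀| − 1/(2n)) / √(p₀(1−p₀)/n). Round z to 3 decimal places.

z = -0.444

With x = 60 successes in n = 83, p̂ = 0.72289. p̂ − p₀ = -0.027108.
Continuity correction 1/(2n) = 1/166 = 0.006024.
Corrected numerator: |-0.027108| − 0.006024 = 0.021084.
Null standard error: √(0.75·0.25/83) = √0.002259036 = 0.047529.
z = (−)0.021084/0.047529 = -0.444.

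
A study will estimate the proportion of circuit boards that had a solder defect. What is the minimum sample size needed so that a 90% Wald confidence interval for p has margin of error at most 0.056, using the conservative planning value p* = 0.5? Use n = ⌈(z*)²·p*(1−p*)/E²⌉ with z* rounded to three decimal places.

n = 216

z* = 1.645 at the 90% level.
p*(1−p*) = 0.2500.
Required n before rounding: 2.706025 × 0.2500 / 0.056² = 215.723.
⌈215.723⌉ = 216.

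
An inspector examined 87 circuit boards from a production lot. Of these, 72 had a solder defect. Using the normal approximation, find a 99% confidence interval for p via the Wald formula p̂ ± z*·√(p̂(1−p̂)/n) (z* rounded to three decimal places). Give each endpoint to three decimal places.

Sample proportion p̂ = 72/87 = 0.82759.
SE(p̂) = √(0.82759·0.17241/87) = 0.040498.
z* = 2.576 at the 99% level.
Margin of error: 2.576 × 0.040498 = 0.10432.
So the interval runs from 0.723 to 0.932.

(0.723, 0.932)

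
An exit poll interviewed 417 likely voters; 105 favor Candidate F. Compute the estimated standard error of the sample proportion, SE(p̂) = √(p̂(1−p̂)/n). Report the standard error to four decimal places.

SE = 0.0213

p̂ = 105/417 = 0.25180.
p̂(1−p̂) = 0.188397.
SE = √(0.188397/417) = 0.0213.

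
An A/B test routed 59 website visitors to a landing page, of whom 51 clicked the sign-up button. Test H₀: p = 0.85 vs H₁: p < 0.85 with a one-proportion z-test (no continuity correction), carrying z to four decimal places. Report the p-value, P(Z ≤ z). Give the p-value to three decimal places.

p-value = 0.622

Sample proportion p̂ = 51/59 = 0.86441.
SE₀ = √(0.85·0.15/59) = 0.046487.
z = (p̂ − p₀)/SE = (51/59 − 0.85)/0.046487 ≈ 0.3099.
p-value = P(Z ≤ z) with z = 0.3099 → 0.622.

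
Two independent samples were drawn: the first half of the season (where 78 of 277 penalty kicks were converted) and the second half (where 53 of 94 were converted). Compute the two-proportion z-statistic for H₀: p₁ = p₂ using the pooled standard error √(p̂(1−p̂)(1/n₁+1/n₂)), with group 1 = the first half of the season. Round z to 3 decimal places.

Sample proportions: p̂₁ = 78/277 = 0.28159 and p̂₂ = 53/94 = 0.56383.
Pooled p̂ = (78+53)/(277+94) = 131/371 = 0.35310.
SE = √[p̂(1−p̂)(1/n₁+1/n₂)] = √[0.35310·0.64690·(1/277+1/94)] ≈ 0.057049.
z = -0.28224/0.057049 = -4.947.

z = -4.947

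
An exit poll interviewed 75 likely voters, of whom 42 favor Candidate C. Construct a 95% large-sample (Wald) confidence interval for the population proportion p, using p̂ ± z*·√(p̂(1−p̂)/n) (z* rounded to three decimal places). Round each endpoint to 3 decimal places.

With x = 42 successes in n = 75, p̂ = 0.56000.
SE(p̂) = √(0.56000·0.44000/75) = 0.057318.
For 95% confidence, z* = 1.960.
Margin = 1.960·0.057318 = 0.11234.
CI: 0.56000 ± 0.11234 = (0.448, 0.672).

(0.448, 0.672)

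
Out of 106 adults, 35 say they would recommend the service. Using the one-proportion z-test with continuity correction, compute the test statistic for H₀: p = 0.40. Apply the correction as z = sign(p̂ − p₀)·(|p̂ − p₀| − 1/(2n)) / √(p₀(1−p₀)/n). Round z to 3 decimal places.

Sample proportion p̂ = 35/106 = 0.33019. p̂ − p₀ = -0.069811.
1/(2n) = 0.004717.
Corrected numerator: |-0.069811| − 0.004717 = 0.065094.
SE₀ = √(0.40·0.60/106) = 0.047583.
z = −0.065094/0.047583 = -1.368.

z = -1.368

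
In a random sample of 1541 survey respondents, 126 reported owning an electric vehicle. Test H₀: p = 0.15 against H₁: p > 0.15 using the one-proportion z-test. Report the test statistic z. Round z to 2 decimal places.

The sample proportion is 126/1541 = 0.08177.
Null standard error: √(0.15·0.85/1541) = √0.000082738 = 0.009096.
z = (p̂ − p₀)/SE = (0.08177 − 0.15)/0.009096 = -7.50.

z = -7.50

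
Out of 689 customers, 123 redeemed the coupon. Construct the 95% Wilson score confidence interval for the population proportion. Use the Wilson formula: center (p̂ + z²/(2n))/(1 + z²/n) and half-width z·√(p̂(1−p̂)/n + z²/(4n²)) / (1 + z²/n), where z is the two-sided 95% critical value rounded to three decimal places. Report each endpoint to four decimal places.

Here p̂ = 123/689 = 0.17852 and z = 1.960 (z² = 3.841600).
1 + z²/n = 1.005576.
Center = (0.17852 + 0.002788)/1.005576 = 0.18030.
Radicand: p̂(1−p̂)/n + z²/(4n²) = 0.000212845 + 0.000002023 = 0.000214868.
Half-width = 1.960·√0.000214868/1.005576 = 0.02857.
Interval: 0.18030 ± 0.02857 → (0.1517, 0.2089).

(0.1517, 0.2089)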